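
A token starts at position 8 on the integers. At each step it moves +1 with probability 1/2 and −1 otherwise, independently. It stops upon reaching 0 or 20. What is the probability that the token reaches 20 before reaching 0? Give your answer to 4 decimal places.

0.4000

With a fair step, P(i) = ½P(i−1) + ½P(i+1) with P(0)=0, P(20)=1 has the linear solution P(i) = i/20.
P(8) = 8/20 = 2/5 ≈ 0.4000.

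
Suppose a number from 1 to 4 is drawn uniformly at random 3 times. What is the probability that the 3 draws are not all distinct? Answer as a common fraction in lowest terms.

5/8

P(all 3 different) = 4/4 · 3/4 · ··· · 2/4 = 3/8.
P(at least two equal) = 1 − 3/8 = 5/8.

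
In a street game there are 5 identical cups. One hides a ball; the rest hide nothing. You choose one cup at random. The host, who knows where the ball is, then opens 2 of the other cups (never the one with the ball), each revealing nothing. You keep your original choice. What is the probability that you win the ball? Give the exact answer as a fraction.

The host can always open 2 empty cups regardless of your choice, so the reveals give no information about your original cup.
P(win by staying) = 1/5.

1/5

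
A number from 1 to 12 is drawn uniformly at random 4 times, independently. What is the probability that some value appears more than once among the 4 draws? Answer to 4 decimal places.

0.4271

P(all 4 different) = 12/12 · 11/12 · ··· · 9/12 ≈ 0.5729.
P(at least two equal) = 1 − 0.5729 = 0.4271.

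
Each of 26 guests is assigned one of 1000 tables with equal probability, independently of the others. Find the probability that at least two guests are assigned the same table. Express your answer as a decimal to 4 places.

0.2795

It's easier to compute the probability that all 26 are distinct.
P(all distinct) = 1000/1000 · 999/1000 · ··· · 975/1000 ≈ 0.7205.
So the probability of at least one match is 1 − 0.7205 = 0.2795.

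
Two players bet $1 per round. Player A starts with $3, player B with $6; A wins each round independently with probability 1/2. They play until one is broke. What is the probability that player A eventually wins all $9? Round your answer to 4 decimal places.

0.3333

With a fair step, P(i) = ½P(i−1) + ½P(i+1) with P(0)=0, P(9)=1 has the linear solution P(i) = i/9.
P(3) = 3/9 = 1/3 ≈ 0.3333.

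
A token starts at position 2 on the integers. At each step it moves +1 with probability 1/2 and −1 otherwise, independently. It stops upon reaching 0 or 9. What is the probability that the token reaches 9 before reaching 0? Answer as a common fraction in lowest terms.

With a fair step, P(i) = ½P(i−1) + ½P(i+1) with P(0)=0, P(9)=1 has the linear solution P(i) = i/9.
P(2) = 2/9.

2/9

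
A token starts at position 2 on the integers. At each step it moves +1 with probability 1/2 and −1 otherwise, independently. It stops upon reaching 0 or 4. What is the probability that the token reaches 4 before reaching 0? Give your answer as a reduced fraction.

With a fair step, P(i) = ½P(i−1) + ½P(i+1) with P(0)=0, P(4)=1 has the linear solution P(i) = i/4.
P(2) = 2/4 = 1/2.

1/2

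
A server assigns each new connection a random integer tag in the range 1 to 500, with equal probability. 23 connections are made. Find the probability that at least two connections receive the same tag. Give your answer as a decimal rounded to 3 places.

It's easier to compute the probability that all 23 are distinct.
P(all distinct) = 500/500 · 499/500 · ··· · 478/500 ≈ 0.598.
So the probability of at least one match is 1 − 0.598 = 0.402.

0.402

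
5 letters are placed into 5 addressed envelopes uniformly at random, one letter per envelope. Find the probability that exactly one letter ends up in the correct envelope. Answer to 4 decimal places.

Choose which one is fixed: C(5,1) = 5 ways.
The remaining 4 must have no fixed point: D(4) = 9.
P = 5·9/120 = 3/8 ≈ 0.3750.

0.3750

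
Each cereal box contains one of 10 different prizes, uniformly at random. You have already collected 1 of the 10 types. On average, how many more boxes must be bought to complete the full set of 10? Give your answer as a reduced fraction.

7129/252

Starting from 1 distinct type, each trial gives a new one with probability (10−i)/10 when i types are held, so the wait for the next new type is 10/(10−i).
E = 10/9 + 10/8 + 10/7 + 10/6 + 10/5 + 10/4 + 10/3 + 10/2 + 10/1 = 7129/252.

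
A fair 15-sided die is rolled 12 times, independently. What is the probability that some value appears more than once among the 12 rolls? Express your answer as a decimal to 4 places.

P(all 12 different) = 15/15 · 14/15 · ··· · 4/15 ≈ 0.0017.
P(at least two equal) = 1 − 0.0017 = 0.9983.

0.9983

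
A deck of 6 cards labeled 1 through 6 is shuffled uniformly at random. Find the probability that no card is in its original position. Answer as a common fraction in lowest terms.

53/144

This is the derangement probability: permutations of 6 with no fixed point.
D(6) = 6! · (1 − 1/1! + 1/2! − ··· + (−1)^6/6!) = 265.
P = 265/720 = 53/144.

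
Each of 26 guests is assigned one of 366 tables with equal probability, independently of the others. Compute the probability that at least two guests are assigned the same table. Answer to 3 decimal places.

0.597

It's easier to compute the probability that all 26 are distinct.
P(all distinct) = 366/366 · 365/366 · ··· · 341/366 ≈ 0.403.
So the probability of at least one match is 1 − 0.403 = 0.597.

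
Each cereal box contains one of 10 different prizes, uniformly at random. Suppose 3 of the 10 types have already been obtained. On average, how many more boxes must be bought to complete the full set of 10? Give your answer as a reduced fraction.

Starting from 3 distinct types, each trial gives a new one with probability (10−i)/10 when i types are held, so the wait for the next new type is 10/(10−i).
E = 10/7 + 10/6 + 10/5 + 10/4 + 10/3 + 10/2 + 10/1 = 363/14.

363/14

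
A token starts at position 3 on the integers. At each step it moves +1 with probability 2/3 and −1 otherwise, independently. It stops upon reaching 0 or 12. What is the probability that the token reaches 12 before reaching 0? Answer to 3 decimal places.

Let r = q/p = (1/3)/(2/3) = 1/2. The recurrence P(i) = p·P(i+1) + q·P(i−1) with P(0)=0, P(12)=1 gives P(i) = (1 − r^i)/(1 − r^12).
P(3) = (1 − (1/2)^3) / (1 − (1/2)^12) = 512/585 ≈ 0.875.

0.875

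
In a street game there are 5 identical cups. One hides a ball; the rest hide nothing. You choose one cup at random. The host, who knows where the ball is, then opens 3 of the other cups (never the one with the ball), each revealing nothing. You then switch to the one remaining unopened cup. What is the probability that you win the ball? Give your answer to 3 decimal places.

Your original cup holds the ball with probability 1/5, so the other 4 collectively hold it with probability 4/5.
The host can always find 3 empty cups to open, so the reveals don't change that 4/5; it is now spread over the 1 remaining unopened cup.
P(win by switching) = (4/5) · (1/1) = 4/5 ≈ 0.800.

0.800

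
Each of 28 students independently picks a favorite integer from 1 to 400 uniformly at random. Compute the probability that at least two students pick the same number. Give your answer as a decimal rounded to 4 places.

0.6199

It's easier to compute the probability that all 28 are distinct.
P(all distinct) = 400/400 · 399/400 · ··· · 373/400 ≈ 0.3801.
So the probability of at least one match is 1 − 0.3801 = 0.6199.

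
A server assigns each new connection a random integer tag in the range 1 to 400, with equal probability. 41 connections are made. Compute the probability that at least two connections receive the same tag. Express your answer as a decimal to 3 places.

0.880

It's easier to compute the probability that all 41 are distinct.
P(all distinct) = 400/400 · 399/400 · ··· · 360/400 ≈ 0.120.
So the probability of at least one match is 1 − 0.120 = 0.880.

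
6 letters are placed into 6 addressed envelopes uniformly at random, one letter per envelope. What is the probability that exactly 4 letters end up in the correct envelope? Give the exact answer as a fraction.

Choose which 4 of the 6 are fixed: C(6,4) = 15 ways.
The remaining 2 must have no fixed point: D(2) = 1.
P = 15·1/720 = 1/48.

1/48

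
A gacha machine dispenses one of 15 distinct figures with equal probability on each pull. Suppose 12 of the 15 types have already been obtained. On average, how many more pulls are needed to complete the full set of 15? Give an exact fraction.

55/2

Starting from 12 distinct types, each trial gives a new one with probability (15−i)/15 when i types are held, so the wait for the next new type is 15/(15−i).
E = 15/3 + 15/2 + 15/1 = 55/2.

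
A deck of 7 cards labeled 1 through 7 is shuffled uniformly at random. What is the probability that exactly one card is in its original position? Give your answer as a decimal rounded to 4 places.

0.3681

Choose which one is fixed: C(7,1) = 7 ways.
The remaining 6 must have no fixed point: D(6) = 265.
P = 7·265/5040 = 53/144 ≈ 0.3681.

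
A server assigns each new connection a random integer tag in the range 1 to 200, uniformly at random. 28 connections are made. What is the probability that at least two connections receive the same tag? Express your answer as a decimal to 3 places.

It's easier to compute the probability that all 28 are distinct.
P(all distinct) = 200/200 · 199/200 · ··· · 173/200 ≈ 0.138.
So the probability of at least one match is 1 − 0.138 = 0.862.

0.862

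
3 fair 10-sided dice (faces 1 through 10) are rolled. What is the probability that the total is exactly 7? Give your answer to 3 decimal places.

There are 10^3 = 1000 equally likely outcomes.
The number of ordered 3-tuples from {1,…,10} summing to 7 is 15.
P(sum = 7) = 15/1000 = 3/200 ≈ 0.015.

0.015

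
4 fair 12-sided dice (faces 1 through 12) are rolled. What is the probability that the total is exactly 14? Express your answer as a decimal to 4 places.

0.0138

There are 12^4 = 20736 equally likely outcomes.
The number of ordered 4-tuples from {1,…,12} summing to 14 is 286.
P(sum = 14) = 286/20736 = 143/10368 ≈ 0.0138.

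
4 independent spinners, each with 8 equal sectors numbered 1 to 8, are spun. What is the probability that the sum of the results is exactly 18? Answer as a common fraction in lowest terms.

43/512

There are 8^4 = 4096 equally likely outcomes.
The number of ordered 4-tuples from {1,…,8} summing to 18 is 344.
P(sum = 18) = 344/4096 = 43/512.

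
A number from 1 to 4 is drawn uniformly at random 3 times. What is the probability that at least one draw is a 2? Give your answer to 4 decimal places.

P(no draw is a 2) = (3/4)^3 ≈ 0.4219.
P(at least one) = 1 − 0.4219 = 0.5781.

0.5781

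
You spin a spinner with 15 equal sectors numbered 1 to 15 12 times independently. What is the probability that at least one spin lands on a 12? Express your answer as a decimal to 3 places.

0.563

P(no spin lands on a 12) = (14/15)^12 ≈ 0.437.
P(at least one) = 1 − 0.437 = 0.563.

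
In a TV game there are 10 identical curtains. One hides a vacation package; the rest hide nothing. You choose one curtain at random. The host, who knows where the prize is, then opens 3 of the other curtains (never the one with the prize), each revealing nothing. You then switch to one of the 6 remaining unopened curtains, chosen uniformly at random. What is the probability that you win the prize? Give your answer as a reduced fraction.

Your original curtain holds the prize with probability 1/10, so the other 9 collectively hold it with probability 9/10.
The host can always find 3 empty curtains to open, so the reveals don't change that 9/10; it is now spread over the 6 remaining unopened curtains.
P(win by switching) = (9/10) · (1/6) = 3/20.

3/20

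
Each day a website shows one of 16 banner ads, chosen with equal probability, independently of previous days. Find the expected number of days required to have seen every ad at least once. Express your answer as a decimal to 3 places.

54.092

After i distinct types are collected, each trial gives a new one with probability (16−i)/16, so the expected wait for the next new type is 16/(16−i).
E = 16/16 + 16/15 + 16/14 + 16/13 + 16/12 + 16/11 + 16/10 + 16/9 + 16/8 + 16/7 + 16/6 + 16/5 + 16/4 + 16/3 + 16/2 + 16/1 = 2436559/45045 ≈ 54.092.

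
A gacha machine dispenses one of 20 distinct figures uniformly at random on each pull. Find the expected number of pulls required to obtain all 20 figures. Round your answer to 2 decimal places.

After i distinct types are collected, each trial gives a new one with probability (20−i)/20, so the expected wait for the next new type is 20/(20−i).
E = 20/20 + 20/19 + 20/18 + 20/17 + 20/16 + 20/15 + 20/14 + 20/13 + 20/12 + 20/11 + 20/10 + 20/9 + 20/8 + 20/7 + 20/6 + 20/5 + 20/4 + 20/3 + 20/2 + 20/1 = 279175675/3879876 ≈ 71.95.

71.95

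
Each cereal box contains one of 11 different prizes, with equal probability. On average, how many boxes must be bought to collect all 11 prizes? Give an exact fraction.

83711/2520

After i distinct types are collected, each trial gives a new one with probability (11−i)/11, so the expected wait for the next new type is 11/(11−i).
E = 11/11 + 11/10 + 11/9 + 11/8 + 11/7 + 11/6 + 11/5 + 11/4 + 11/3 + 11/2 + 11/1 = 83711/2520.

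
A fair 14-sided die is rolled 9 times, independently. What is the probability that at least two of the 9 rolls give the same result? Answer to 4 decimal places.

P(all 9 different) = 14/14 · 13/14 · ··· · 6/14 ≈ 0.0352.
P(at least two equal) = 1 − 0.0352 = 0.9648.

0.9648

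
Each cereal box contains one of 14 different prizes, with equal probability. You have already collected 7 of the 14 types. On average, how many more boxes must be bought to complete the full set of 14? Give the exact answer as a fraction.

Starting from 7 distinct types, each trial gives a new one with probability (14−i)/14 when i types are held, so the wait for the next new type is 14/(14−i).
E = 14/7 + 14/6 + 14/5 + 14/4 + 14/3 + 14/2 + 14/1 = 363/10.

363/10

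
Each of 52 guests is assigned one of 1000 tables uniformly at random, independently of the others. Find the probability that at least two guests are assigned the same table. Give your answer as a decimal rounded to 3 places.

0.741

It's easier to compute the probability that all 52 are distinct.
P(all distinct) = 1000/1000 · 999/1000 · ··· · 949/1000 ≈ 0.259.
So the probability of at least one match is 1 − 0.259 = 0.741.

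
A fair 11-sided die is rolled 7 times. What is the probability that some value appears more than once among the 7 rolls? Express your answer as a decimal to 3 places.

0.915

P(all 7 different) = 11/11 · 10/11 · ··· · 5/11 ≈ 0.085.
P(at least two equal) = 1 − 0.085 = 0.915.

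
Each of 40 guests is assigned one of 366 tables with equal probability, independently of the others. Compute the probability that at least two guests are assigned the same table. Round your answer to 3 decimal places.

0.891

It's easier to compute the probability that all 40 are distinct.
P(all distinct) = 366/366 · 365/366 · ··· · 327/366 ≈ 0.109.
So the probability of at least one match is 1 − 0.109 = 0.891.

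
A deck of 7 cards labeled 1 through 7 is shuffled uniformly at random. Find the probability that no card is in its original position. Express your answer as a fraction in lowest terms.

103/280

This is the derangement probability: permutations of 7 with no fixed point.
D(7) = 7! · (1 − 1/1! + 1/2! − ··· + (−1)^7/7!) = 1854.
P = 1854/5040 = 103/280.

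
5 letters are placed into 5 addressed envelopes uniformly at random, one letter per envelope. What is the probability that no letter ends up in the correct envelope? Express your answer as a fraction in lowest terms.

11/30

This is the derangement probability: permutations of 5 with no fixed point.
D(5) = 5! · (1 − 1/1! + 1/2! − ··· + (−1)^5/5!) = 44.
P = 44/120 = 11/30.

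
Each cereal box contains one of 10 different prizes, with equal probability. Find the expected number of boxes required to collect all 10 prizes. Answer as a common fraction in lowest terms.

After i distinct types are collected, each trial gives a new one with probability (10−i)/10, so the expected wait for the next new type is 10/(10−i).
E = 10/10 + 10/9 + 10/8 + 10/7 + 10/6 + 10/5 + 10/4 + 10/3 + 10/2 + 10/1 = 7381/252.

7381/252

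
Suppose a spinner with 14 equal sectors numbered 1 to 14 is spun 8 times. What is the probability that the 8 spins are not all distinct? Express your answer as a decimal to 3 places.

0.918

P(all 8 different) = 14/14 · 13/14 · ··· · 7/14 ≈ 0.082.
P(at least two equal) = 1 − 0.082 = 0.918.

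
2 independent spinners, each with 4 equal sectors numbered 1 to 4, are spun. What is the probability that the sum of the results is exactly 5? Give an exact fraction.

1/4

There are 4^2 = 16 equally likely outcomes.
The number of ordered 2-tuples from {1,…,4} summing to 5 is 4.
P(sum = 5) = 4/16 = 1/4.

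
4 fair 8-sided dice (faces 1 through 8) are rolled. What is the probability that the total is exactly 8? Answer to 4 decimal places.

There are 8^4 = 4096 equally likely outcomes.
The number of ordered 4-tuples from {1,…,8} summing to 8 is 35.
P(sum = 8) = 35/4096 ≈ 0.0085.

0.0085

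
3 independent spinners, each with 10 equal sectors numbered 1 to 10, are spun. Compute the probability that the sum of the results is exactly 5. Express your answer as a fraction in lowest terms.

There are 10^3 = 1000 equally likely outcomes.
The number of ordered 3-tuples from {1,…,10} summing to 5 is 6.
P(sum = 5) = 6/1000 = 3/500.

3/500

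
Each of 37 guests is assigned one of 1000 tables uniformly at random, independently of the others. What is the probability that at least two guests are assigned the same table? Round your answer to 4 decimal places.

0.4905

It's easier to compute the probability that all 37 are distinct.
P(all distinct) = 1000/1000 · 999/1000 · ··· · 964/1000 ≈ 0.5095.
So the probability of at least one match is 1 − 0.5095 = 0.4905.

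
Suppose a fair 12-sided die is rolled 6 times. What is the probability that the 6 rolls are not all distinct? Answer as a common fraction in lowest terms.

1343/1728

P(all 6 different) = 12/12 · 11/12 · ··· · 7/12 = 385/1728.
P(at least two equal) = 1 − 385/1728 = 1343/1728.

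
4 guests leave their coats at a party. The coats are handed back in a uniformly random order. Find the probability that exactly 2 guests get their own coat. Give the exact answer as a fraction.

Choose which 2 of the 4 are fixed: C(4,2) = 6 ways.
The remaining 2 must have no fixed point: D(2) = 1.
P = 6·1/24 = 1/4.

1/4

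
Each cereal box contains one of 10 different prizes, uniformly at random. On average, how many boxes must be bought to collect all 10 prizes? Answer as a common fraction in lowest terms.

After i distinct types are collected, each trial gives a new one with probability (10−i)/10, so the expected wait for the next new type is 10/(10−i).
E = 10/10 + 10/9 + 10/8 + 10/7 + 10/6 + 10/5 + 10/4 + 10/3 + 10/2 + 10/1 = 7381/252.

7381/252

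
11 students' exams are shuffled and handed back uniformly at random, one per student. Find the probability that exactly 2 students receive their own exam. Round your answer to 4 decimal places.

0.1839

Choose which 2 of the 11 are fixed: C(11,2) = 55 ways.
The remaining 9 must have no fixed point: D(9) = 133496.
P = 55·133496/39916800 = 16687/90720 ≈ 0.1839.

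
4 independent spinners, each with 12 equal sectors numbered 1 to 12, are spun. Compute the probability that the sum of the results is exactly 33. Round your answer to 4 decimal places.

There are 12^4 = 20736 equally likely outcomes.
The number of ordered 4-tuples from {1,…,12} summing to 33 is 736.
P(sum = 33) = 736/20736 = 23/648 ≈ 0.0355.

0.0355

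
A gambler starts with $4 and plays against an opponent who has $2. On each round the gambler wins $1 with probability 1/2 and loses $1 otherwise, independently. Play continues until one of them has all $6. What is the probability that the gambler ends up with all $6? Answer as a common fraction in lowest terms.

2/3

With a fair step, P(i) = ½P(i−1) + ½P(i+1) with P(0)=0, P(6)=1 has the linear solution P(i) = i/6.
P(4) = 4/6 = 2/3.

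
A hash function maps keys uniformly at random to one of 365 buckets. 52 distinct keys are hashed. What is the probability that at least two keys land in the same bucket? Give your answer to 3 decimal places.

It's easier to compute the probability that all 52 are distinct.
P(all distinct) = 365/365 · 364/365 · ··· · 314/365 ≈ 0.022.
So the probability of at least one match is 1 − 0.022 = 0.978.

0.978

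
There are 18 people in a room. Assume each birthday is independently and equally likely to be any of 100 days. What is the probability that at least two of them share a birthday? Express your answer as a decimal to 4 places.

0.8037

It's easier to compute the probability that all 18 are distinct.
P(all distinct) = 100/100 · 99/100 · ··· · 83/100 ≈ 0.1963.
So the probability of at least one match is 1 − 0.1963 = 0.8037.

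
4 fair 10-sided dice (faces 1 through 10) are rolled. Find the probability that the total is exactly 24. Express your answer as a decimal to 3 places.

There are 10^4 = 10000 equally likely outcomes.
The number of ordered 4-tuples from {1,…,10} summing to 24 is 633.
P(sum = 24) = 633/10000 ≈ 0.063.

0.063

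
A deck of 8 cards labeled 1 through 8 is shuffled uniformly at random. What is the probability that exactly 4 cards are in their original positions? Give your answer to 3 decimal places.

0.016

Choose which 4 of the 8 are fixed: C(8,4) = 70 ways.
The remaining 4 must have no fixed point: D(4) = 9.
P = 70·9/40320 = 1/64 ≈ 0.016.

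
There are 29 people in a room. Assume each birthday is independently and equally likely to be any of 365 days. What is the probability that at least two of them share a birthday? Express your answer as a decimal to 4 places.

0.6810

It's easier to compute the probability that all 29 are distinct.
P(all distinct) = 365/365 · 364/365 · ··· · 337/365 ≈ 0.3190.
So the probability of at least one match is 1 − 0.3190 = 0.6810.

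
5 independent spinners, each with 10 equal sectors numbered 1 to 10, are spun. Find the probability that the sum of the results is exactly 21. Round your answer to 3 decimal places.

There are 10^5 = 100000 equally likely outcomes.
The number of ordered 5-tuples from {1,…,10} summing to 21 is 3795.
P(sum = 21) = 3795/100000 = 759/20000 ≈ 0.038.

0.038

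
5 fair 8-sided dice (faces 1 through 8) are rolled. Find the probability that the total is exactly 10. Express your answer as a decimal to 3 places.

0.004

There are 8^5 = 32768 equally likely outcomes.
The number of ordered 5-tuples from {1,…,8} summing to 10 is 126.
P(sum = 10) = 126/32768 = 63/16384 ≈ 0.004.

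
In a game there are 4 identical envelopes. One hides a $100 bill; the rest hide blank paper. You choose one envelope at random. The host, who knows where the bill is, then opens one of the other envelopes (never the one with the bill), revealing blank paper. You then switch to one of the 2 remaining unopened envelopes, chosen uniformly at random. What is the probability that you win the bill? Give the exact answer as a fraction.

Your original envelope holds the bill with probability 1/4, so the other 3 collectively hold it with probability 3/4.
The host can always find an empty envelope to open, so this doesn't change that 3/4; it is now spread over the 2 remaining unopened envelopes.
P(win by switching) = (3/4) · (1/2) = 3/8.

3/8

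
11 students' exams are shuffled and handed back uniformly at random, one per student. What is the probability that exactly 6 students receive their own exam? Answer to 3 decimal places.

0.001

Choose which 6 of the 11 are fixed: C(11,6) = 462 ways.
The remaining 5 must have no fixed point: D(5) = 44.
P = 462·44/39916800 = 11/21600 ≈ 0.001.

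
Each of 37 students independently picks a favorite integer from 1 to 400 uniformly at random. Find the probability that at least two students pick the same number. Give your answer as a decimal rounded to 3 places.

It's easier to compute the probability that all 37 are distinct.
P(all distinct) = 400/400 · 399/400 · ··· · 364/400 ≈ 0.179.
So the probability of at least one match is 1 − 0.179 = 0.821.

0.821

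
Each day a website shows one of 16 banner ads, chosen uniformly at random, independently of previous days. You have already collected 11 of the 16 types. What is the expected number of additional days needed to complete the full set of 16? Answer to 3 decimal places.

Starting from 11 distinct types, each trial gives a new one with probability (16−i)/16 when i types are held, so the wait for the next new type is 16/(16−i).
E = 16/5 + 16/4 + 16/3 + 16/2 + 16/1 = 548/15 ≈ 36.533.

36.533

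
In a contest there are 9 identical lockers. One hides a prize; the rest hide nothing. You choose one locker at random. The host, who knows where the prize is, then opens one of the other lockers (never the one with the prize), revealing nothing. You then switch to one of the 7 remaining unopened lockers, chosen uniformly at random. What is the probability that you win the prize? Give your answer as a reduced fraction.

8/63

Your original locker holds the prize with probability 1/9, so the other 8 collectively hold it with probability 8/9.
The host can always find an empty locker to open, so this doesn't change that 8/9; it is now spread over the 7 remaining unopened lockers.
P(win by switching) = (8/9) · (1/7) = 8/63.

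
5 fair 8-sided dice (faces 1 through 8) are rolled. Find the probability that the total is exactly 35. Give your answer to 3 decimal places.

0.004

There are 8^5 = 32768 equally likely outcomes.
The number of ordered 5-tuples from {1,…,8} summing to 35 is 126.
P(sum = 35) = 126/32768 = 63/16384 ≈ 0.004.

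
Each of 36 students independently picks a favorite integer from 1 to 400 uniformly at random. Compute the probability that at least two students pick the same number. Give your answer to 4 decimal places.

It's easier to compute the probability that all 36 are distinct.
P(all distinct) = 400/400 · 399/400 · ··· · 365/400 ≈ 0.1972.
So the probability of at least one match is 1 − 0.1972 = 0.8028.

0.8028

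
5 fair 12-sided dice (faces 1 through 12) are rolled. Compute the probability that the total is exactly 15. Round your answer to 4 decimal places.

There are 12^5 = 248832 equally likely outcomes.
The number of ordered 5-tuples from {1,…,12} summing to 15 is 1001.
P(sum = 15) = 1001/248832 ≈ 0.0040.

0.0040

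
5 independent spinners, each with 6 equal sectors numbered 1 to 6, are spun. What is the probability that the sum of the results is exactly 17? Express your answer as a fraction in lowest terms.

65/648

There are 6^5 = 7776 equally likely outcomes.
The number of ordered 5-tuples from {1,…,6} summing to 17 is 780.
P(sum = 17) = 780/7776 = 65/648.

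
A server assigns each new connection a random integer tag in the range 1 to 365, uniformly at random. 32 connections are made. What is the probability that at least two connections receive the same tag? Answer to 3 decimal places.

It's easier to compute the probability that all 32 are distinct.
P(all distinct) = 365/365 · 364/365 · ··· · 334/365 ≈ 0.247.
So the probability of at least one match is 1 − 0.247 = 0.753.

0.753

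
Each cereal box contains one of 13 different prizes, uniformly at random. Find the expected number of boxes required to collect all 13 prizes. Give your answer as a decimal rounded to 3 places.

41.342

After i distinct types are collected, each trial gives a new one with probability (13−i)/13, so the expected wait for the next new type is 13/(13−i).
E = 13/13 + 13/12 + 13/11 + 13/10 + 13/9 + 13/8 + 13/7 + 13/6 + 13/5 + 13/4 + 13/3 + 13/2 + 13/1 = 1145993/27720 ≈ 41.342.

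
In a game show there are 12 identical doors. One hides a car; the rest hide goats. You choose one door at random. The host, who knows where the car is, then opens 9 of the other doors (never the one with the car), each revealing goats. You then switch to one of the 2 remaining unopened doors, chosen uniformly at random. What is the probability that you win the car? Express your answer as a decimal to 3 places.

0.458

Your original door holds the car with probability 1/12, so the other 11 collectively hold it with probability 11/12.
The host can always find 9 empty doors to open, so the reveals don't change that 11/12; it is now spread over the 2 remaining unopened doors.
P(win by switching) = (11/12) · (1/2) = 11/24 ≈ 0.458.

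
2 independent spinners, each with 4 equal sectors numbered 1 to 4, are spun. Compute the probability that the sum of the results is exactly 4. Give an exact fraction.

There are 4^2 = 16 equally likely outcomes.
The number of ordered 2-tuples from {1,…,4} summing to 4 is 3.
P(sum = 4) = 3/16.

3/16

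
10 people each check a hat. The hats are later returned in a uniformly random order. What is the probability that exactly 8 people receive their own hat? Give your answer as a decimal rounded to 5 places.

Choose which 8 of the 10 are fixed: C(10,8) = 45 ways.
The remaining 2 must have no fixed point: D(2) = 1.
P = 45·1/3628800 = 1/80640 ≈ 0.00001.

0.00001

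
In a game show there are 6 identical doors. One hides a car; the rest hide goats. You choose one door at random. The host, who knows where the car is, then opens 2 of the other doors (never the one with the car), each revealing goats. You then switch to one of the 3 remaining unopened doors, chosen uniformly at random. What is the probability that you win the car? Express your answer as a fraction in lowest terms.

Your original door holds the car with probability 1/6, so the other 5 collectively hold it with probability 5/6.
The host can always find 2 empty doors to open, so the reveals don't change that 5/6; it is now spread over the 3 remaining unopened doors.
P(win by switching) = (5/6) · (1/3) = 5/18.

5/18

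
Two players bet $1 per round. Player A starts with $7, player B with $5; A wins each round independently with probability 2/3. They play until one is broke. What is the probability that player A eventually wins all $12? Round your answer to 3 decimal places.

Let r = q/p = (1/3)/(2/3) = 1/2. The recurrence P(i) = p·P(i+1) + q·P(i−1) with P(0)=0, P(12)=1 gives P(i) = (1 − r^i)/(1 − r^12).
P(7) = (1 − (1/2)^7) / (1 − (1/2)^12) = 4064/4095 ≈ 0.992.

0.992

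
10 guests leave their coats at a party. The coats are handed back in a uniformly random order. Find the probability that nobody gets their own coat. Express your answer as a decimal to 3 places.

0.368

This is the derangement probability: permutations of 10 with no fixed point.
D(10) = 10! · (1 − 1/1! + 1/2! − ··· + (−1)^10/10!) = 1334961.
P = 1334961/3628800 = 16481/44800 ≈ 0.368.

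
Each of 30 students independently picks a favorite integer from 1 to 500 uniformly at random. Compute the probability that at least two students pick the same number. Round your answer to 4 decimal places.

It's easier to compute the probability that all 30 are distinct.
P(all distinct) = 500/500 · 499/500 · ··· · 471/500 ≈ 0.4116.
So the probability of at least one match is 1 − 0.4116 = 0.5884.

0.5884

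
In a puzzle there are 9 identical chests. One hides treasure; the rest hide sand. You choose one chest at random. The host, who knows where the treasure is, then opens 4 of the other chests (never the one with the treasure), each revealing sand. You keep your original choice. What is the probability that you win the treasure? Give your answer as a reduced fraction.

1/9

The host can always open 4 empty chests regardless of your choice, so the reveals give no information about your original chest.
P(win by staying) = 1/9.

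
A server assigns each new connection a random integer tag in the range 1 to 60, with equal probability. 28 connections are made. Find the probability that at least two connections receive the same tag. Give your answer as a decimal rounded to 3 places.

0.999

It's easier to compute the probability that all 28 are distinct.
P(all distinct) = 60/60 · 59/60 · ··· · 33/60 ≈ 0.001.
So the probability of at least one match is 1 − 0.001 = 0.999.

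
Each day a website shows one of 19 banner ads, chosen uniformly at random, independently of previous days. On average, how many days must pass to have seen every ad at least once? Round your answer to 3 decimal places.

After i distinct types are collected, each trial gives a new one with probability (19−i)/19, so the expected wait for the next new type is 19/(19−i).
E = 19/19 + 19/18 + 19/17 + 19/16 + 19/15 + 19/14 + 19/13 + 19/12 + 19/11 + 19/10 + 19/9 + 19/8 + 19/7 + 19/6 + 19/5 + 19/4 + 19/3 + 19/2 + 19/1 = 275295799/4084080 ≈ 67.407.

67.407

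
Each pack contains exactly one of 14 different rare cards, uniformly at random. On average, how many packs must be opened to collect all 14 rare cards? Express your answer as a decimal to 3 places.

After i distinct types are collected, each trial gives a new one with probability (14−i)/14, so the expected wait for the next new type is 14/(14−i).
E = 14/14 + 14/13 + 14/12 + 14/11 + 14/10 + 14/9 + 14/8 + 14/7 + 14/6 + 14/5 + 14/4 + 14/3 + 14/2 + 14/1 = 1171733/25740 ≈ 45.522.

45.522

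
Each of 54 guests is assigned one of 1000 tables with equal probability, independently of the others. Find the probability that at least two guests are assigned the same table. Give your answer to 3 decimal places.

0.767

It's easier to compute the probability that all 54 are distinct.
P(all distinct) = 1000/1000 · 999/1000 · ··· · 947/1000 ≈ 0.233.
So the probability of at least one match is 1 − 0.233 = 0.767.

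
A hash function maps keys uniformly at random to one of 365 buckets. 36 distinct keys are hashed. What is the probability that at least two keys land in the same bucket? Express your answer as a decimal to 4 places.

It's easier to compute the probability that all 36 are distinct.
P(all distinct) = 365/365 · 364/365 · ··· · 330/365 ≈ 0.1678.
So the probability of at least one match is 1 − 0.1678 = 0.8322.

0.8322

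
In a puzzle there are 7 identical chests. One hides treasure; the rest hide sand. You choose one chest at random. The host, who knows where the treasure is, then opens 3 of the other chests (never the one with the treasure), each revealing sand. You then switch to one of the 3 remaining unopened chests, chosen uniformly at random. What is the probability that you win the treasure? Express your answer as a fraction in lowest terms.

2/7

Your original chest holds the treasure with probability 1/7, so the other 6 collectively hold it with probability 6/7.
The host can always find 3 empty chests to open, so the reveals don't change that 6/7; it is now spread over the 3 remaining unopened chests.
P(win by switching) = (6/7) · (1/3) = 2/7.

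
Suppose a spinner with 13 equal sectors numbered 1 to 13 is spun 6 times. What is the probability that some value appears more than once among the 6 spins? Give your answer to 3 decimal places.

P(all 6 different) = 13/13 · 12/13 · ··· · 8/13 ≈ 0.256.
P(at least two equal) = 1 − 0.256 = 0.744.

0.744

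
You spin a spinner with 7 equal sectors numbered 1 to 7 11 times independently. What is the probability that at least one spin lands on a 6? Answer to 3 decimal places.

P(no spin lands on a 6) = (6/7)^11 ≈ 0.183.
P(at least one) = 1 − 0.183 = 0.817.

0.817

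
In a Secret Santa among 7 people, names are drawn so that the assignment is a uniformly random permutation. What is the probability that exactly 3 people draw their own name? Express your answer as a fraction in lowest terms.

Choose which 3 of the 7 are fixed: C(7,3) = 35 ways.
The remaining 4 must have no fixed point: D(4) = 9.
P = 35·9/5040 = 1/16.

1/16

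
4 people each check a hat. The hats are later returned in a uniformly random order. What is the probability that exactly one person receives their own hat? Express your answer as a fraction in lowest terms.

1/3

Choose which one is fixed: C(4,1) = 4 ways.
The remaining 3 must have no fixed point: D(3) = 2.
P = 4·2/24 = 1/3.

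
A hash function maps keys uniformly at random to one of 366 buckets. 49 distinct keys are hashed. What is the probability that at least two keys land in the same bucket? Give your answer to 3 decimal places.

0.965

It's easier to compute the probability that all 49 are distinct.
P(all distinct) = 366/366 · 365/366 · ··· · 318/366 ≈ 0.035.
So the probability of at least one match is 1 − 0.035 = 0.965.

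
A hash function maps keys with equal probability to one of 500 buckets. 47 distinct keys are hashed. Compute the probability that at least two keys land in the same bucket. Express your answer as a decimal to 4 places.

It's easier to compute the probability that all 47 are distinct.
P(all distinct) = 500/500 · 499/500 · ··· · 454/500 ≈ 0.1073.
So the probability of at least one match is 1 − 0.1073 = 0.8927.

0.8927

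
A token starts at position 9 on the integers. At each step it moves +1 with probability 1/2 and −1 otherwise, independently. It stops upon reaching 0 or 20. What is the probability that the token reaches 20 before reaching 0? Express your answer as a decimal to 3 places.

With a fair step, P(i) = ½P(i−1) + ½P(i+1) with P(0)=0, P(20)=1 has the linear solution P(i) = i/20.
P(9) = 9/20 ≈ 0.450.

0.450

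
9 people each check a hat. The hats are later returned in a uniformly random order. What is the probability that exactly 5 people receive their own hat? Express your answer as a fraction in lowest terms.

1/320

Choose which 5 of the 9 are fixed: C(9,5) = 126 ways.
The remaining 4 must have no fixed point: D(4) = 9.
P = 126·9/362880 = 1/320.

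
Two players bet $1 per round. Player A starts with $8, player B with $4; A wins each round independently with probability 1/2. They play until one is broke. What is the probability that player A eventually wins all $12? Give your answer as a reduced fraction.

With a fair step, P(i) = ½P(i−1) + ½P(i+1) with P(0)=0, P(12)=1 has the linear solution P(i) = i/12.
P(8) = 8/12 = 2/3.

2/3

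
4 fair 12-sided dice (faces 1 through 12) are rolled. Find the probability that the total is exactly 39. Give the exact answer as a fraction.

55/5184

There are 12^4 = 20736 equally likely outcomes.
The number of ordered 4-tuples from {1,…,12} summing to 39 is 220.
P(sum = 39) = 220/20736 = 55/5184.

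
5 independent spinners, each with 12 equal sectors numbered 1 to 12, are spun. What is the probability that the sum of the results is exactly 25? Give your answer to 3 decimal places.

0.033

There are 12^5 = 248832 equally likely outcomes.
The number of ordered 5-tuples from {1,…,12} summing to 25 is 8151.
P(sum = 25) = 8151/248832 = 2717/82944 ≈ 0.033.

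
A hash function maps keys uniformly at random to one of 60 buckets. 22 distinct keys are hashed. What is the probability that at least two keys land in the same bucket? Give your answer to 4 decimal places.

It's easier to compute the probability that all 22 are distinct.
P(all distinct) = 60/60 · 59/60 · ··· · 39/60 ≈ 0.0121.
So the probability of at least one match is 1 − 0.0121 = 0.9879.

0.9879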